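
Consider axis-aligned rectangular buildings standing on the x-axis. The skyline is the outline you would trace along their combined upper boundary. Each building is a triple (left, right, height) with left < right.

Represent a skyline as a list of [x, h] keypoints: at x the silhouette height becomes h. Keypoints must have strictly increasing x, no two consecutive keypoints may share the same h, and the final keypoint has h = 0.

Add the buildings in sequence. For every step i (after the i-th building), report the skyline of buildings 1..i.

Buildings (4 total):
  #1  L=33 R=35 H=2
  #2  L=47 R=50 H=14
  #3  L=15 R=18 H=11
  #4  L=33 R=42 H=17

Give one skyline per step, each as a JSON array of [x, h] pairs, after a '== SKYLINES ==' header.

== SKYLINES ==
[[33,2],[35,0]]
[[33,2],[35,0],[47,14],[50,0]]
[[15,11],[18,0],[33,2],[35,0],[47,14],[50,0]]
[[15,11],[18,0],[33,17],[42,0],[47,14],[50,0]]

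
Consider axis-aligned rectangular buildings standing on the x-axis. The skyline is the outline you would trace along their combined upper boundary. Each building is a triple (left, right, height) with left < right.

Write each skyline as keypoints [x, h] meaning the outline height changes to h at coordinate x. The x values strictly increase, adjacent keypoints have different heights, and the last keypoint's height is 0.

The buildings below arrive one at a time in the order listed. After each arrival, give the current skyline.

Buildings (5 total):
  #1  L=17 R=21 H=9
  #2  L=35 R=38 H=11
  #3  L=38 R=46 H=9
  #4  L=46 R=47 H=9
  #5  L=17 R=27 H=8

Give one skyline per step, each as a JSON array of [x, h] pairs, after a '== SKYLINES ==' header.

== SKYLINES ==
[[17,9],[21,0]]
[[17,9],[21,0],[35,11],[38,0]]
[[17,9],[21,0],[35,11],[38,9],[46,0]]
[[17,9],[21,0],[35,11],[38,9],[47,0]]
[[17,9],[21,8],[27,0],[35,11],[38,9],[47,0]]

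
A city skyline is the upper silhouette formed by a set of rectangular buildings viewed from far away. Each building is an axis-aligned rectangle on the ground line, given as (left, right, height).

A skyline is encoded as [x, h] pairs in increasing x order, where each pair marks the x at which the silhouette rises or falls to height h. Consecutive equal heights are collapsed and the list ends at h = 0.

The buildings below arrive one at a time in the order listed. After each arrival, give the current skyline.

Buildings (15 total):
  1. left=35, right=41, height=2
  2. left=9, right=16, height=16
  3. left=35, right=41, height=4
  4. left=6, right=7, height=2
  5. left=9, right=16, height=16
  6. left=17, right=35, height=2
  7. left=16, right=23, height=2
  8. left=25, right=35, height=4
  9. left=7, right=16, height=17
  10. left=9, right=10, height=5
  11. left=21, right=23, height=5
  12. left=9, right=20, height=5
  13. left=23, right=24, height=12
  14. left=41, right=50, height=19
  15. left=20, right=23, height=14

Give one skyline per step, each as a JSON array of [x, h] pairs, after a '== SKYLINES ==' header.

== SKYLINES ==
[[35,2],[41,0]]
[[9,16],[16,0],[35,2],[41,0]]
[[9,16],[16,0],[35,4],[41,0]]
[[6,2],[7,0],[9,16],[16,0],[35,4],[41,0]]
[[6,2],[7,0],[9,16],[16,0],[35,4],[41,0]]
[[6,2],[7,0],[9,16],[16,0],[17,2],[35,4],[41,0]]
[[6,2],[7,0],[9,16],[16,2],[35,4],[41,0]]
[[6,2],[7,0],[9,16],[16,2],[25,4],[41,0]]
[[6,2],[7,17],[16,2],[25,4],[41,0]]
[[6,2],[7,17],[16,2],[25,4],[41,0]]
[[6,2],[7,17],[16,2],[21,5],[23,2],[25,4],[41,0]]
[[6,2],[7,17],[16,5],[20,2],[21,5],[23,2],[25,4],[41,0]]
[[6,2],[7,17],[16,5],[20,2],[21,5],[23,12],[24,2],[25,4],[41,0]]
[[6,2],[7,17],[16,5],[20,2],[21,5],[23,12],[24,2],[25,4],[41,19],[50,0]]
[[6,2],[7,17],[16,5],[20,14],[23,12],[24,2],[25,4],[41,19],[50,0]]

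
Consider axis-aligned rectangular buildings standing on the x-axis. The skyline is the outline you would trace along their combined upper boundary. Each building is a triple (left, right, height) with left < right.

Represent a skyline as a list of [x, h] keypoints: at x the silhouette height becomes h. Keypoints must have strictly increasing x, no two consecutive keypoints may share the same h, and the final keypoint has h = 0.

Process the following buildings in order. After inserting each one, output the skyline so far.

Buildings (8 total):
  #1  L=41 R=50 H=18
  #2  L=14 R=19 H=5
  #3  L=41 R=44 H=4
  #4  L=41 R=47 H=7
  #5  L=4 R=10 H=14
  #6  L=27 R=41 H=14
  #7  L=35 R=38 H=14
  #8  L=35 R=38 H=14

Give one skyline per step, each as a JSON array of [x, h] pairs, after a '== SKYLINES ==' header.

== SKYLINES ==
[[41,18],[50,0]]
[[14,5],[19,0],[41,18],[50,0]]
[[14,5],[19,0],[41,18],[50,0]]
[[14,5],[19,0],[41,18],[50,0]]
[[4,14],[10,0],[14,5],[19,0],[41,18],[50,0]]
[[4,14],[10,0],[14,5],[19,0],[27,14],[41,18],[50,0]]
[[4,14],[10,0],[14,5],[19,0],[27,14],[41,18],[50,0]]
[[4,14],[10,0],[14,5],[19,0],[27,14],[41,18],[50,0]]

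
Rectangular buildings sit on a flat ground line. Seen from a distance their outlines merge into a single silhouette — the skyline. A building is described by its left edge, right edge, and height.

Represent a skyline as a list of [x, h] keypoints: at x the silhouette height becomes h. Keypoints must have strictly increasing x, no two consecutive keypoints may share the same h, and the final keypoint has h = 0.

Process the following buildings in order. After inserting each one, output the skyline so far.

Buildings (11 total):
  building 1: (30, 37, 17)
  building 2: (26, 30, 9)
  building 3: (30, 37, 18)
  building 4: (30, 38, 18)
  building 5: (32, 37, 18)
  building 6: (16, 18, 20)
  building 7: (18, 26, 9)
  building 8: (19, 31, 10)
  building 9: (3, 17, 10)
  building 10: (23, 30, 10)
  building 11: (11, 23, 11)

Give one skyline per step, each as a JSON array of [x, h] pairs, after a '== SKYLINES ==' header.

== SKYLINES ==
[[30,17],[37,0]]
[[26,9],[30,17],[37,0]]
[[26,9],[30,18],[37,0]]
[[26,9],[30,18],[38,0]]
[[26,9],[30,18],[38,0]]
[[16,20],[18,0],[26,9],[30,18],[38,0]]
[[16,20],[18,9],[30,18],[38,0]]
[[16,20],[18,9],[19,10],[30,18],[38,0]]
[[3,10],[16,20],[18,9],[19,10],[30,18],[38,0]]
[[3,10],[16,20],[18,9],[19,10],[30,18],[38,0]]
[[3,10],[11,11],[16,20],[18,11],[23,10],[30,18],[38,0]]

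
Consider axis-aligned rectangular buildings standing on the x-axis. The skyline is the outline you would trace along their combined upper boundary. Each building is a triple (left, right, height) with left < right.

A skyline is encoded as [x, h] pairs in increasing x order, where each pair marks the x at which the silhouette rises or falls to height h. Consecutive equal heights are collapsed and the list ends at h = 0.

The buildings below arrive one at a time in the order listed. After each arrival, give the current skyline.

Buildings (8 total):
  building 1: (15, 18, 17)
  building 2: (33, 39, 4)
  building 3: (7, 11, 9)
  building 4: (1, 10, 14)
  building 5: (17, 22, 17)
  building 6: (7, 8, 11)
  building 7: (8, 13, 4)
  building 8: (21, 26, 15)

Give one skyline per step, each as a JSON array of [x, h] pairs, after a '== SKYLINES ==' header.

== SKYLINES ==
[[15,17],[18,0]]
[[15,17],[18,0],[33,4],[39,0]]
[[7,9],[11,0],[15,17],[18,0],[33,4],[39,0]]
[[1,14],[10,9],[11,0],[15,17],[18,0],[33,4],[39,0]]
[[1,14],[10,9],[11,0],[15,17],[22,0],[33,4],[39,0]]
[[1,14],[10,9],[11,0],[15,17],[22,0],[33,4],[39,0]]
[[1,14],[10,9],[11,4],[13,0],[15,17],[22,0],[33,4],[39,0]]
[[1,14],[10,9],[11,4],[13,0],[15,17],[22,15],[26,0],[33,4],[39,0]]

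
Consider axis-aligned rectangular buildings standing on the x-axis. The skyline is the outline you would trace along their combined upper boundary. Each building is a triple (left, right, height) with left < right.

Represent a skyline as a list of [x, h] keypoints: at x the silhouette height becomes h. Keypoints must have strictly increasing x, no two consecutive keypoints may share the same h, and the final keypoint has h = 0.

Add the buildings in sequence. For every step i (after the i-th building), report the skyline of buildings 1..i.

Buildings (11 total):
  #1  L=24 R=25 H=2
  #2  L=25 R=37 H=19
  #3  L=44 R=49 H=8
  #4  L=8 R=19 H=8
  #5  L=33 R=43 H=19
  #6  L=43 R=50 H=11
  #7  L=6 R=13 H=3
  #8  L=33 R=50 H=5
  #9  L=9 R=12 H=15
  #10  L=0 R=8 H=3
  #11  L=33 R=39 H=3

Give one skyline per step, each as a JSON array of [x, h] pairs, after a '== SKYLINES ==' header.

== SKYLINES ==
[[24,2],[25,0]]
[[24,2],[25,19],[37,0]]
[[24,2],[25,19],[37,0],[44,8],[49,0]]
[[8,8],[19,0],[24,2],[25,19],[37,0],[44,8],[49,0]]
[[8,8],[19,0],[24,2],[25,19],[43,0],[44,8],[49,0]]
[[8,8],[19,0],[24,2],[25,19],[43,11],[50,0]]
[[6,3],[8,8],[19,0],[24,2],[25,19],[43,11],[50,0]]
[[6,3],[8,8],[19,0],[24,2],[25,19],[43,11],[50,0]]
[[6,3],[8,8],[9,15],[12,8],[19,0],[24,2],[25,19],[43,11],[50,0]]
[[0,3],[8,8],[9,15],[12,8],[19,0],[24,2],[25,19],[43,11],[50,0]]
[[0,3],[8,8],[9,15],[12,8],[19,0],[24,2],[25,19],[43,11],[50,0]]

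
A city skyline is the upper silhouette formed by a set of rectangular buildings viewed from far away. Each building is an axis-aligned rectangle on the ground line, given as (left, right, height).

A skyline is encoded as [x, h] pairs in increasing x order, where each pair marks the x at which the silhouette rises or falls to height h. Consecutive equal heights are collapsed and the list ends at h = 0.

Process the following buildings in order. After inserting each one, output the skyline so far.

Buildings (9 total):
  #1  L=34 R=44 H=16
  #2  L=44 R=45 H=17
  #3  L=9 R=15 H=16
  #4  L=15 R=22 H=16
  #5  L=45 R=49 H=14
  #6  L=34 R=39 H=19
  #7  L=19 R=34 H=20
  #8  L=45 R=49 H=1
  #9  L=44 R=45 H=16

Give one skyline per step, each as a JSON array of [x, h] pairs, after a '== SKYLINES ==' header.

== SKYLINES ==
[[34,16],[44,0]]
[[34,16],[44,17],[45,0]]
[[9,16],[15,0],[34,16],[44,17],[45,0]]
[[9,16],[22,0],[34,16],[44,17],[45,0]]
[[9,16],[22,0],[34,16],[44,17],[45,14],[49,0]]
[[9,16],[22,0],[34,19],[39,16],[44,17],[45,14],[49,0]]
[[9,16],[19,20],[34,19],[39,16],[44,17],[45,14],[49,0]]
[[9,16],[19,20],[34,19],[39,16],[44,17],[45,14],[49,0]]
[[9,16],[19,20],[34,19],[39,16],[44,17],[45,14],[49,0]]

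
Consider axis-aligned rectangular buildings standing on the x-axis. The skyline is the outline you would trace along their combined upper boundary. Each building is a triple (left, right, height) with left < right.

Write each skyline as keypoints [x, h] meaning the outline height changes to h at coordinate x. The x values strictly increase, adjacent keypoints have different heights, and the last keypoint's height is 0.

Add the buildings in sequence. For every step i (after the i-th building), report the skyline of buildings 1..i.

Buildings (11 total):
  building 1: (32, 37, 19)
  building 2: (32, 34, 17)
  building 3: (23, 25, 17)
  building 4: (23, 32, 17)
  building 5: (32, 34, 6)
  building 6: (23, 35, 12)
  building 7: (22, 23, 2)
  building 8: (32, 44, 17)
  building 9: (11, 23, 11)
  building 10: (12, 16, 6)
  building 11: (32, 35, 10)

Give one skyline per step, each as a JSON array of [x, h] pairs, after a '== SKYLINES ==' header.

== SKYLINES ==
[[32,19],[37,0]]
[[32,19],[37,0]]
[[23,17],[25,0],[32,19],[37,0]]
[[23,17],[32,19],[37,0]]
[[23,17],[32,19],[37,0]]
[[23,17],[32,19],[37,0]]
[[22,2],[23,17],[32,19],[37,0]]
[[22,2],[23,17],[32,19],[37,17],[44,0]]
[[11,11],[23,17],[32,19],[37,17],[44,0]]
[[11,11],[23,17],[32,19],[37,17],[44,0]]
[[11,11],[23,17],[32,19],[37,17],[44,0]]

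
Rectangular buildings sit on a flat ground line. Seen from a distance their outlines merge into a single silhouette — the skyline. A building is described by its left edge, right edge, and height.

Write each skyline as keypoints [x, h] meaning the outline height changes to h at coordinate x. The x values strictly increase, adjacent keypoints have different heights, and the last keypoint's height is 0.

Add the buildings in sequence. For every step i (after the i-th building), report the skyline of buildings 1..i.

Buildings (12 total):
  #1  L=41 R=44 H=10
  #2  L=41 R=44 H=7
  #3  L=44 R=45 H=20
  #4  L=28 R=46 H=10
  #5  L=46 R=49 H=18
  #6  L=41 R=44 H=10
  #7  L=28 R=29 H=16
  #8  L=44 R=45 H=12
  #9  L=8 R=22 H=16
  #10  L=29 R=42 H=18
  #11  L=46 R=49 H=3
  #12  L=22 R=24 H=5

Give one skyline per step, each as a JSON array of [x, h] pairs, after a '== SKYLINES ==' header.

== SKYLINES ==
[[41,10],[44,0]]
[[41,10],[44,0]]
[[41,10],[44,20],[45,0]]
[[28,10],[44,20],[45,10],[46,0]]
[[28,10],[44,20],[45,10],[46,18],[49,0]]
[[28,10],[44,20],[45,10],[46,18],[49,0]]
[[28,16],[29,10],[44,20],[45,10],[46,18],[49,0]]
[[28,16],[29,10],[44,20],[45,10],[46,18],[49,0]]
[[8,16],[22,0],[28,16],[29,10],[44,20],[45,10],[46,18],[49,0]]
[[8,16],[22,0],[28,16],[29,18],[42,10],[44,20],[45,10],[46,18],[49,0]]
[[8,16],[22,0],[28,16],[29,18],[42,10],[44,20],[45,10],[46,18],[49,0]]
[[8,16],[22,5],[24,0],[28,16],[29,18],[42,10],[44,20],[45,10],[46,18],[49,0]]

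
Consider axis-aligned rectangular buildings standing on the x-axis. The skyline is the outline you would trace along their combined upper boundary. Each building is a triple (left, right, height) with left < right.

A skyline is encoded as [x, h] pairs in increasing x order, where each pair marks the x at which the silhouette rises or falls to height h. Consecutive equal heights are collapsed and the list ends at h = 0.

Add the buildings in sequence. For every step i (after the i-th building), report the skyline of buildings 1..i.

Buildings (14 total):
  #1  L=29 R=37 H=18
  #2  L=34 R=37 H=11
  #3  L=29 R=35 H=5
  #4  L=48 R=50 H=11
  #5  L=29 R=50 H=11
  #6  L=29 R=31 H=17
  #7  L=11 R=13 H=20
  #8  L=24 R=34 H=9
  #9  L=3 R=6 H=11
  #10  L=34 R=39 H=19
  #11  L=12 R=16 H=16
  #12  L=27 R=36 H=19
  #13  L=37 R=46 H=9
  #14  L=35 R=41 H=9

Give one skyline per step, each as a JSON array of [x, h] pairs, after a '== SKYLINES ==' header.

== SKYLINES ==
[[29,18],[37,0]]
[[29,18],[37,0]]
[[29,18],[37,0]]
[[29,18],[37,0],[48,11],[50,0]]
[[29,18],[37,11],[50,0]]
[[29,18],[37,11],[50,0]]
[[11,20],[13,0],[29,18],[37,11],[50,0]]
[[11,20],[13,0],[24,9],[29,18],[37,11],[50,0]]
[[3,11],[6,0],[11,20],[13,0],[24,9],[29,18],[37,11],[50,0]]
[[3,11],[6,0],[11,20],[13,0],[24,9],[29,18],[34,19],[39,11],[50,0]]
[[3,11],[6,0],[11,20],[13,16],[16,0],[24,9],[29,18],[34,19],[39,11],[50,0]]
[[3,11],[6,0],[11,20],[13,16],[16,0],[24,9],[27,19],[39,11],[50,0]]
[[3,11],[6,0],[11,20],[13,16],[16,0],[24,9],[27,19],[39,11],[50,0]]
[[3,11],[6,0],[11,20],[13,16],[16,0],[24,9],[27,19],[39,11],[50,0]]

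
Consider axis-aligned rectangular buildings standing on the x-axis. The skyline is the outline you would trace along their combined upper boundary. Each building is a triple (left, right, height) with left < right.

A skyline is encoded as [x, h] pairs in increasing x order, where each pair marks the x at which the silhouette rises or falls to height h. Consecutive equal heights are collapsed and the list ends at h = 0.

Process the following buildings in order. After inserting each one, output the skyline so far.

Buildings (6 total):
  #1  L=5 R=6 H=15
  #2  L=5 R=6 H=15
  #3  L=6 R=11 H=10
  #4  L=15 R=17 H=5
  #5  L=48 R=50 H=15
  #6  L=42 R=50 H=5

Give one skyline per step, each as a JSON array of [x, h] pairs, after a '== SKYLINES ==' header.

== SKYLINES ==
[[5,15],[6,0]]
[[5,15],[6,0]]
[[5,15],[6,10],[11,0]]
[[5,15],[6,10],[11,0],[15,5],[17,0]]
[[5,15],[6,10],[11,0],[15,5],[17,0],[48,15],[50,0]]
[[5,15],[6,10],[11,0],[15,5],[17,0],[42,5],[48,15],[50,0]]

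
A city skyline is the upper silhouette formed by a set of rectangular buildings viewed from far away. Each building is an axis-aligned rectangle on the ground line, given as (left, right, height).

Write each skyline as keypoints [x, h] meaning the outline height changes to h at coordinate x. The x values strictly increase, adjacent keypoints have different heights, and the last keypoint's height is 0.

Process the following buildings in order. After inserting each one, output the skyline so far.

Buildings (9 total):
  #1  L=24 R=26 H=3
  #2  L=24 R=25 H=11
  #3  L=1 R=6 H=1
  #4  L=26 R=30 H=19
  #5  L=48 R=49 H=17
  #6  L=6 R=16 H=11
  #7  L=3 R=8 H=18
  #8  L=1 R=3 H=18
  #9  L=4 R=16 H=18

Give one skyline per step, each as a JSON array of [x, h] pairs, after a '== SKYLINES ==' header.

== SKYLINES ==
[[24,3],[26,0]]
[[24,11],[25,3],[26,0]]
[[1,1],[6,0],[24,11],[25,3],[26,0]]
[[1,1],[6,0],[24,11],[25,3],[26,19],[30,0]]
[[1,1],[6,0],[24,11],[25,3],[26,19],[30,0],[48,17],[49,0]]
[[1,1],[6,11],[16,0],[24,11],[25,3],[26,19],[30,0],[48,17],[49,0]]
[[1,1],[3,18],[8,11],[16,0],[24,11],[25,3],[26,19],[30,0],[48,17],[49,0]]
[[1,18],[8,11],[16,0],[24,11],[25,3],[26,19],[30,0],[48,17],[49,0]]
[[1,18],[16,0],[24,11],[25,3],[26,19],[30,0],[48,17],[49,0]]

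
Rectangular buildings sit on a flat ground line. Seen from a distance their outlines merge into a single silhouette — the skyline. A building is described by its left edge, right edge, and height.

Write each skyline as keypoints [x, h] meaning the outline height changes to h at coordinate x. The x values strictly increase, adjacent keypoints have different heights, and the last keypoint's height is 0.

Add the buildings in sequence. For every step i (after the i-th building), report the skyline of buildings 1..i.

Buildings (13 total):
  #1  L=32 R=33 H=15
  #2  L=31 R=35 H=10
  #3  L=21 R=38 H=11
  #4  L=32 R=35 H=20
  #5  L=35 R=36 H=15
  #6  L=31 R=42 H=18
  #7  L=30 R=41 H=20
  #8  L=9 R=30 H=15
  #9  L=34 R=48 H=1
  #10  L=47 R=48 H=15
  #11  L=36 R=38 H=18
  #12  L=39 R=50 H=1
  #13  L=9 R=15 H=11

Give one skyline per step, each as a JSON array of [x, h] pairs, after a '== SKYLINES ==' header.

== SKYLINES ==
[[32,15],[33,0]]
[[31,10],[32,15],[33,10],[35,0]]
[[21,11],[32,15],[33,11],[38,0]]
[[21,11],[32,20],[35,11],[38,0]]
[[21,11],[32,20],[35,15],[36,11],[38,0]]
[[21,11],[31,18],[32,20],[35,18],[42,0]]
[[21,11],[30,20],[41,18],[42,0]]
[[9,15],[30,20],[41,18],[42,0]]
[[9,15],[30,20],[41,18],[42,1],[48,0]]
[[9,15],[30,20],[41,18],[42,1],[47,15],[48,0]]
[[9,15],[30,20],[41,18],[42,1],[47,15],[48,0]]
[[9,15],[30,20],[41,18],[42,1],[47,15],[48,1],[50,0]]
[[9,15],[30,20],[41,18],[42,1],[47,15],[48,1],[50,0]]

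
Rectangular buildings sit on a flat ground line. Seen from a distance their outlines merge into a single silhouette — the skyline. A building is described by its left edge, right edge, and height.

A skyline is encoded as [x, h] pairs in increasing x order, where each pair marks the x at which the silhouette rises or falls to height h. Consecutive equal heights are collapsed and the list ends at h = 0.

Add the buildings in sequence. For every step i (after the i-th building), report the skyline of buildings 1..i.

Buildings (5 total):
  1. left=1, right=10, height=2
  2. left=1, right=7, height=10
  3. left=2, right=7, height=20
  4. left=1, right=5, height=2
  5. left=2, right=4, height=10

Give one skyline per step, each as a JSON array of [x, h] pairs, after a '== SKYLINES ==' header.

== SKYLINES ==
[[1,2],[10,0]]
[[1,10],[7,2],[10,0]]
[[1,10],[2,20],[7,2],[10,0]]
[[1,10],[2,20],[7,2],[10,0]]
[[1,10],[2,20],[7,2],[10,0]]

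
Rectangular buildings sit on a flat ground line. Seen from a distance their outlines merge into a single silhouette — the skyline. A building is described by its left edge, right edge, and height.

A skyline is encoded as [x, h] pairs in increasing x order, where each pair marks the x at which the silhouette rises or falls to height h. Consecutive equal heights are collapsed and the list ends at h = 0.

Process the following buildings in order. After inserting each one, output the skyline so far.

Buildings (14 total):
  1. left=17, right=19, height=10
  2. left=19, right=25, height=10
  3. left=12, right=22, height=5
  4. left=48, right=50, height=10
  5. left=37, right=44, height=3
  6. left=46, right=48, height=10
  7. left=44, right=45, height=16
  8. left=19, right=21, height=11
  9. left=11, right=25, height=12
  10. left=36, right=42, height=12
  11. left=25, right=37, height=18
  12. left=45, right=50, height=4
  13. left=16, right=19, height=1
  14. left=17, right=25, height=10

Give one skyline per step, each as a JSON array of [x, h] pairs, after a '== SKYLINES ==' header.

== SKYLINES ==
[[17,10],[19,0]]
[[17,10],[25,0]]
[[12,5],[17,10],[25,0]]
[[12,5],[17,10],[25,0],[48,10],[50,0]]
[[12,5],[17,10],[25,0],[37,3],[44,0],[48,10],[50,0]]
[[12,5],[17,10],[25,0],[37,3],[44,0],[46,10],[50,0]]
[[12,5],[17,10],[25,0],[37,3],[44,16],[45,0],[46,10],[50,0]]
[[12,5],[17,10],[19,11],[21,10],[25,0],[37,3],[44,16],[45,0],[46,10],[50,0]]
[[11,12],[25,0],[37,3],[44,16],[45,0],[46,10],[50,0]]
[[11,12],[25,0],[36,12],[42,3],[44,16],[45,0],[46,10],[50,0]]
[[11,12],[25,18],[37,12],[42,3],[44,16],[45,0],[46,10],[50,0]]
[[11,12],[25,18],[37,12],[42,3],[44,16],[45,4],[46,10],[50,0]]
[[11,12],[25,18],[37,12],[42,3],[44,16],[45,4],[46,10],[50,0]]
[[11,12],[25,18],[37,12],[42,3],[44,16],[45,4],[46,10],[50,0]]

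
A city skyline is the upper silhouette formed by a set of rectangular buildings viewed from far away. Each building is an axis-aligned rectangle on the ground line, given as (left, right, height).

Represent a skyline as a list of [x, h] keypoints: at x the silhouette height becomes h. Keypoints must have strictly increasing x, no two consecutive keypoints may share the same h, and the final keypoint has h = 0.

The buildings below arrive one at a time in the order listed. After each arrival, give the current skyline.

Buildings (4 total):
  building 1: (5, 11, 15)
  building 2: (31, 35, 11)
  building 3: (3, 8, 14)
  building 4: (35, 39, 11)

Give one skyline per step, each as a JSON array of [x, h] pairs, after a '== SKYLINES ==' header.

== SKYLINES ==
[[5,15],[11,0]]
[[5,15],[11,0],[31,11],[35,0]]
[[3,14],[5,15],[11,0],[31,11],[35,0]]
[[3,14],[5,15],[11,0],[31,11],[39,0]]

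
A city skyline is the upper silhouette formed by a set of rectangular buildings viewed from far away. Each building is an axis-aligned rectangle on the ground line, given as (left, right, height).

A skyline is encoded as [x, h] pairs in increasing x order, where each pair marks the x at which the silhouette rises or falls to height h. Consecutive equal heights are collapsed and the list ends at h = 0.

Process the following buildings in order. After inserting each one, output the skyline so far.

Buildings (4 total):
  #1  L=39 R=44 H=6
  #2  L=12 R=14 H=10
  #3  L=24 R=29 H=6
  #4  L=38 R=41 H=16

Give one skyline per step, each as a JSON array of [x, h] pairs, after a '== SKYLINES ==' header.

== SKYLINES ==
[[39,6],[44,0]]
[[12,10],[14,0],[39,6],[44,0]]
[[12,10],[14,0],[24,6],[29,0],[39,6],[44,0]]
[[12,10],[14,0],[24,6],[29,0],[38,16],[41,6],[44,0]]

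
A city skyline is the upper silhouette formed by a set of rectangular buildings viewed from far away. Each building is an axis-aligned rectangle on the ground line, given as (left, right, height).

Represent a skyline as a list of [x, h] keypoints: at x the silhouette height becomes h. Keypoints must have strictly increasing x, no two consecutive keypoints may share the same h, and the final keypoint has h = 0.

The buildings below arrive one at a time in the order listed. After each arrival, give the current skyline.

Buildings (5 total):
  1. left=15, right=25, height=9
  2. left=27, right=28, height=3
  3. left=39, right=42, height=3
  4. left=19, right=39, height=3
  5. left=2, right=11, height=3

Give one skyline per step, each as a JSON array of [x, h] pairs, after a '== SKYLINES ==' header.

== SKYLINES ==
[[15,9],[25,0]]
[[15,9],[25,0],[27,3],[28,0]]
[[15,9],[25,0],[27,3],[28,0],[39,3],[42,0]]
[[15,9],[25,3],[42,0]]
[[2,3],[11,0],[15,9],[25,3],[42,0]]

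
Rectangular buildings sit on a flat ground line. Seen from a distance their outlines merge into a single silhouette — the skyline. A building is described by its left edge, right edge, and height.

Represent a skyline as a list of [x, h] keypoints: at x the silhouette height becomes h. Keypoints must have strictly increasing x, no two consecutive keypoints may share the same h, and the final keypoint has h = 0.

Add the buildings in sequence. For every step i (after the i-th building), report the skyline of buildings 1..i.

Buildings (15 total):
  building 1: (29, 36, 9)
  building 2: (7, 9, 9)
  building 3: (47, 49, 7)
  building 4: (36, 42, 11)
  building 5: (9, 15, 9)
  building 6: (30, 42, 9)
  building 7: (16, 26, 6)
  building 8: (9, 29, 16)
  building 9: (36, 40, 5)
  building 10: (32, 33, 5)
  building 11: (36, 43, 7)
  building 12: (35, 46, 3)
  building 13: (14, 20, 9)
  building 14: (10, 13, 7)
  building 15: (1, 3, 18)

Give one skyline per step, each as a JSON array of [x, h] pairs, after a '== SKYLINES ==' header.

== SKYLINES ==
[[29,9],[36,0]]
[[7,9],[9,0],[29,9],[36,0]]
[[7,9],[9,0],[29,9],[36,0],[47,7],[49,0]]
[[7,9],[9,0],[29,9],[36,11],[42,0],[47,7],[49,0]]
[[7,9],[15,0],[29,9],[36,11],[42,0],[47,7],[49,0]]
[[7,9],[15,0],[29,9],[36,11],[42,0],[47,7],[49,0]]
[[7,9],[15,0],[16,6],[26,0],[29,9],[36,11],[42,0],[47,7],[49,0]]
[[7,9],[9,16],[29,9],[36,11],[42,0],[47,7],[49,0]]
[[7,9],[9,16],[29,9],[36,11],[42,0],[47,7],[49,0]]
[[7,9],[9,16],[29,9],[36,11],[42,0],[47,7],[49,0]]
[[7,9],[9,16],[29,9],[36,11],[42,7],[43,0],[47,7],[49,0]]
[[7,9],[9,16],[29,9],[36,11],[42,7],[43,3],[46,0],[47,7],[49,0]]
[[7,9],[9,16],[29,9],[36,11],[42,7],[43,3],[46,0],[47,7],[49,0]]
[[7,9],[9,16],[29,9],[36,11],[42,7],[43,3],[46,0],[47,7],[49,0]]
[[1,18],[3,0],[7,9],[9,16],[29,9],[36,11],[42,7],[43,3],[46,0],[47,7],[49,0]]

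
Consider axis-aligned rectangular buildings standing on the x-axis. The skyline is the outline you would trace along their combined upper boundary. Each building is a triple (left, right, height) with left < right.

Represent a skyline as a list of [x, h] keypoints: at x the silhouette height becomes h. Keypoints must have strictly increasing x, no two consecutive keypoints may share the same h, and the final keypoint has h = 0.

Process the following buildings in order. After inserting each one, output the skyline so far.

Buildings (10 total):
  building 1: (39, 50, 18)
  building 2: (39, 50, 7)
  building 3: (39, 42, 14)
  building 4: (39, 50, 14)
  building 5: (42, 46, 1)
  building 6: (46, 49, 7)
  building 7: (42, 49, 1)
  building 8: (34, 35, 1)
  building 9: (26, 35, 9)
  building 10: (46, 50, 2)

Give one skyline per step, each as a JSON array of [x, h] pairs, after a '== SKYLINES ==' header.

== SKYLINES ==
[[39,18],[50,0]]
[[39,18],[50,0]]
[[39,18],[50,0]]
[[39,18],[50,0]]
[[39,18],[50,0]]
[[39,18],[50,0]]
[[39,18],[50,0]]
[[34,1],[35,0],[39,18],[50,0]]
[[26,9],[35,0],[39,18],[50,0]]
[[26,9],[35,0],[39,18],[50,0]]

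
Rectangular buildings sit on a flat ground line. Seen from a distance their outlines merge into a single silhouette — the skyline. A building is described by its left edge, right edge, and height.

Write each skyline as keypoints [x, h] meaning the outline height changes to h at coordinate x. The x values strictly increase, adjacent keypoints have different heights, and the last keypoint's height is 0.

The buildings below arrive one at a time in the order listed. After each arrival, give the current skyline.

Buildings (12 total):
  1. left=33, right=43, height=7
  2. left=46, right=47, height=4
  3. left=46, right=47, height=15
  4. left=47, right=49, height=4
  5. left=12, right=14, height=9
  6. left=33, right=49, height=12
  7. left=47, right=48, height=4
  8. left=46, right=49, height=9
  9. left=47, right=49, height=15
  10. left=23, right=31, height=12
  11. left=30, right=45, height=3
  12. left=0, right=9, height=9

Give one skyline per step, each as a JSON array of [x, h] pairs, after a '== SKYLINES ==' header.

== SKYLINES ==
[[33,7],[43,0]]
[[33,7],[43,0],[46,4],[47,0]]
[[33,7],[43,0],[46,15],[47,0]]
[[33,7],[43,0],[46,15],[47,4],[49,0]]
[[12,9],[14,0],[33,7],[43,0],[46,15],[47,4],[49,0]]
[[12,9],[14,0],[33,12],[46,15],[47,12],[49,0]]
[[12,9],[14,0],[33,12],[46,15],[47,12],[49,0]]
[[12,9],[14,0],[33,12],[46,15],[47,12],[49,0]]
[[12,9],[14,0],[33,12],[46,15],[49,0]]
[[12,9],[14,0],[23,12],[31,0],[33,12],[46,15],[49,0]]
[[12,9],[14,0],[23,12],[31,3],[33,12],[46,15],[49,0]]
[[0,9],[9,0],[12,9],[14,0],[23,12],[31,3],[33,12],[46,15],[49,0]]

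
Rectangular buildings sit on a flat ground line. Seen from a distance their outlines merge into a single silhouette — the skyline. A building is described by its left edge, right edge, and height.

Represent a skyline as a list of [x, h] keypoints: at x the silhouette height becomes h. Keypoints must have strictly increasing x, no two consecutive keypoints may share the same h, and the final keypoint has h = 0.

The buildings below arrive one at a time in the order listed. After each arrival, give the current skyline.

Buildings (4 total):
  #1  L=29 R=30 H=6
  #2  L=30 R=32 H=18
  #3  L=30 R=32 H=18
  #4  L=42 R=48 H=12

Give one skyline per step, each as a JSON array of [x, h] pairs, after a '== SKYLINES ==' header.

== SKYLINES ==
[[29,6],[30,0]]
[[29,6],[30,18],[32,0]]
[[29,6],[30,18],[32,0]]
[[29,6],[30,18],[32,0],[42,12],[48,0]]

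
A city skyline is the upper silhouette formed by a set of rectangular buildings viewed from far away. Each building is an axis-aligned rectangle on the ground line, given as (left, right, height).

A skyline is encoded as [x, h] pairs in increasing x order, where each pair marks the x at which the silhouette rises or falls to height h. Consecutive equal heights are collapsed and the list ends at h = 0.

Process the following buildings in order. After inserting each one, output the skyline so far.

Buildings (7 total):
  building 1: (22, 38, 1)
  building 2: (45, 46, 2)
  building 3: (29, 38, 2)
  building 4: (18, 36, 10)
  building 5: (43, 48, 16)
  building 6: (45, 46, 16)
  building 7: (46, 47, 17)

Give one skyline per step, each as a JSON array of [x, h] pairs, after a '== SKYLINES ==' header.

== SKYLINES ==
[[22,1],[38,0]]
[[22,1],[38,0],[45,2],[46,0]]
[[22,1],[29,2],[38,0],[45,2],[46,0]]
[[18,10],[36,2],[38,0],[45,2],[46,0]]
[[18,10],[36,2],[38,0],[43,16],[48,0]]
[[18,10],[36,2],[38,0],[43,16],[48,0]]
[[18,10],[36,2],[38,0],[43,16],[46,17],[47,16],[48,0]]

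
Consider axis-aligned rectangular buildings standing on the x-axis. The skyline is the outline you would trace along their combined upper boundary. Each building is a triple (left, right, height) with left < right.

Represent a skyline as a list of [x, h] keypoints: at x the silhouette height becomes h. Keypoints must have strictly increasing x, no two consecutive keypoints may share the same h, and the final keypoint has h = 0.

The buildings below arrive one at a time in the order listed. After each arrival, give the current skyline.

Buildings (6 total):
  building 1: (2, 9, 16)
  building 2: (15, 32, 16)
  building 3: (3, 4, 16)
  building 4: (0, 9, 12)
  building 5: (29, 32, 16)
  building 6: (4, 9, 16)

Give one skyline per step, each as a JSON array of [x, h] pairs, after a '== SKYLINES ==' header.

== SKYLINES ==
[[2,16],[9,0]]
[[2,16],[9,0],[15,16],[32,0]]
[[2,16],[9,0],[15,16],[32,0]]
[[0,12],[2,16],[9,0],[15,16],[32,0]]
[[0,12],[2,16],[9,0],[15,16],[32,0]]
[[0,12],[2,16],[9,0],[15,16],[32,0]]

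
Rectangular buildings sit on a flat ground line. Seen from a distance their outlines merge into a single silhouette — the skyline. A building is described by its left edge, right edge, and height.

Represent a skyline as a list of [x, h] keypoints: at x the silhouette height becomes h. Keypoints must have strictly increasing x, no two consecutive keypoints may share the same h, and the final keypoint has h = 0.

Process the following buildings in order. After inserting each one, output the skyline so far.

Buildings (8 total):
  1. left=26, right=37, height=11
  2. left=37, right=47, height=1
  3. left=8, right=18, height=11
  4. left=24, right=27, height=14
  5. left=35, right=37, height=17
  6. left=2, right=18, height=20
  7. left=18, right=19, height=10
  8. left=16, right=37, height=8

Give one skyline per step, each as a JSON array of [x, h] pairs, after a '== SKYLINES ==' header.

== SKYLINES ==
[[26,11],[37,0]]
[[26,11],[37,1],[47,0]]
[[8,11],[18,0],[26,11],[37,1],[47,0]]
[[8,11],[18,0],[24,14],[27,11],[37,1],[47,0]]
[[8,11],[18,0],[24,14],[27,11],[35,17],[37,1],[47,0]]
[[2,20],[18,0],[24,14],[27,11],[35,17],[37,1],[47,0]]
[[2,20],[18,10],[19,0],[24,14],[27,11],[35,17],[37,1],[47,0]]
[[2,20],[18,10],[19,8],[24,14],[27,11],[35,17],[37,1],[47,0]]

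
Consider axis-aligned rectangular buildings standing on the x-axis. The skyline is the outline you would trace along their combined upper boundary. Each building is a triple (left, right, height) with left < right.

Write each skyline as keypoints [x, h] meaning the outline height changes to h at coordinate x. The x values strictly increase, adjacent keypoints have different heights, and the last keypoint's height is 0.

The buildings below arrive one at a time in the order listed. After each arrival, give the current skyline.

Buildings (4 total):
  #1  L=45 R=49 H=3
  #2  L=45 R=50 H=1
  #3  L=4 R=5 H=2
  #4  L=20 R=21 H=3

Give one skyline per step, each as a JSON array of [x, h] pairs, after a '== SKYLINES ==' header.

== SKYLINES ==
[[45,3],[49,0]]
[[45,3],[49,1],[50,0]]
[[4,2],[5,0],[45,3],[49,1],[50,0]]
[[4,2],[5,0],[20,3],[21,0],[45,3],[49,1],[50,0]]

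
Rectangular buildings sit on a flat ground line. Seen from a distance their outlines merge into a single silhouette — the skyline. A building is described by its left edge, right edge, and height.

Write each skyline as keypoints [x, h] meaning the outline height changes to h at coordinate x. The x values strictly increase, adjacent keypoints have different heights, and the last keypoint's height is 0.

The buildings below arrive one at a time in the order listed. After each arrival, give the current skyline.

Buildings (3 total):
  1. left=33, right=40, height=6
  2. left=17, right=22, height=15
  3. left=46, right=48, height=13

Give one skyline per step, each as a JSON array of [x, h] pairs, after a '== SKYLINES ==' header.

== SKYLINES ==
[[33,6],[40,0]]
[[17,15],[22,0],[33,6],[40,0]]
[[17,15],[22,0],[33,6],[40,0],[46,13],[48,0]]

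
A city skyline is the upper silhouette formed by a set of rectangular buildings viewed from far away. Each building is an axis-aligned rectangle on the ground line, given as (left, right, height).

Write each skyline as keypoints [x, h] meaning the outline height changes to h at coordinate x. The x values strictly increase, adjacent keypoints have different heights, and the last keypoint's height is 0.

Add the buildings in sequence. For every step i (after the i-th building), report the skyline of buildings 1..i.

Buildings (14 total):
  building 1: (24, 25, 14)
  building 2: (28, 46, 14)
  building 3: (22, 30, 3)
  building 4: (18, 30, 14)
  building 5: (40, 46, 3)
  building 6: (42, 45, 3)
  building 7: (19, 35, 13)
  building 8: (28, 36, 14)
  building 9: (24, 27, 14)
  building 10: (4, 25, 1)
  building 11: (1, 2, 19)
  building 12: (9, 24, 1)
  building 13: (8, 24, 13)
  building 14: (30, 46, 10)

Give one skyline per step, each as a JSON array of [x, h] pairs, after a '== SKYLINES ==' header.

== SKYLINES ==
[[24,14],[25,0]]
[[24,14],[25,0],[28,14],[46,0]]
[[22,3],[24,14],[25,3],[28,14],[46,0]]
[[18,14],[46,0]]
[[18,14],[46,0]]
[[18,14],[46,0]]
[[18,14],[46,0]]
[[18,14],[46,0]]
[[18,14],[46,0]]
[[4,1],[18,14],[46,0]]
[[1,19],[2,0],[4,1],[18,14],[46,0]]
[[1,19],[2,0],[4,1],[18,14],[46,0]]
[[1,19],[2,0],[4,1],[8,13],[18,14],[46,0]]
[[1,19],[2,0],[4,1],[8,13],[18,14],[46,0]]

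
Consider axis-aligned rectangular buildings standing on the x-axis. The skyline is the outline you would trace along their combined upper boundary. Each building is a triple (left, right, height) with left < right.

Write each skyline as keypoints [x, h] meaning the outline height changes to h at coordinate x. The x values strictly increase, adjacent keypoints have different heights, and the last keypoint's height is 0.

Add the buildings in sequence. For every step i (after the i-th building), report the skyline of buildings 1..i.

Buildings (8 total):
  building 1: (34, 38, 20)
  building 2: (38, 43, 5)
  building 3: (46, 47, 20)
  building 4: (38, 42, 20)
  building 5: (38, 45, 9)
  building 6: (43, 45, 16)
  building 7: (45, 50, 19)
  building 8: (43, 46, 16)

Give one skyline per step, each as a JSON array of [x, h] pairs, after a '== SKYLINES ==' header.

== SKYLINES ==
[[34,20],[38,0]]
[[34,20],[38,5],[43,0]]
[[34,20],[38,5],[43,0],[46,20],[47,0]]
[[34,20],[42,5],[43,0],[46,20],[47,0]]
[[34,20],[42,9],[45,0],[46,20],[47,0]]
[[34,20],[42,9],[43,16],[45,0],[46,20],[47,0]]
[[34,20],[42,9],[43,16],[45,19],[46,20],[47,19],[50,0]]
[[34,20],[42,9],[43,16],[45,19],[46,20],[47,19],[50,0]]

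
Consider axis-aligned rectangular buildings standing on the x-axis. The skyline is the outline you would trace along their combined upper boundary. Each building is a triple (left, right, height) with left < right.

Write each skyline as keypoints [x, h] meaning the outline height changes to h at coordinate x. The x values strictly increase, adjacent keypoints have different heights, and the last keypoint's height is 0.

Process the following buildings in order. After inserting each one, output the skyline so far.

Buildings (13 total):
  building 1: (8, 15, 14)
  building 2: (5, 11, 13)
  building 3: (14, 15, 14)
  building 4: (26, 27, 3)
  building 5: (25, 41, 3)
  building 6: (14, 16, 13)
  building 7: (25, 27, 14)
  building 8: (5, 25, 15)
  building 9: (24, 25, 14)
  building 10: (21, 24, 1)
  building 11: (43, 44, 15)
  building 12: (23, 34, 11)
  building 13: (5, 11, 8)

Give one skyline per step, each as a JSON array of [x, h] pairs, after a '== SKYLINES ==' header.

== SKYLINES ==
[[8,14],[15,0]]
[[5,13],[8,14],[15,0]]
[[5,13],[8,14],[15,0]]
[[5,13],[8,14],[15,0],[26,3],[27,0]]
[[5,13],[8,14],[15,0],[25,3],[41,0]]
[[5,13],[8,14],[15,13],[16,0],[25,3],[41,0]]
[[5,13],[8,14],[15,13],[16,0],[25,14],[27,3],[41,0]]
[[5,15],[25,14],[27,3],[41,0]]
[[5,15],[25,14],[27,3],[41,0]]
[[5,15],[25,14],[27,3],[41,0]]
[[5,15],[25,14],[27,3],[41,0],[43,15],[44,0]]
[[5,15],[25,14],[27,11],[34,3],[41,0],[43,15],[44,0]]
[[5,15],[25,14],[27,11],[34,3],[41,0],[43,15],[44,0]]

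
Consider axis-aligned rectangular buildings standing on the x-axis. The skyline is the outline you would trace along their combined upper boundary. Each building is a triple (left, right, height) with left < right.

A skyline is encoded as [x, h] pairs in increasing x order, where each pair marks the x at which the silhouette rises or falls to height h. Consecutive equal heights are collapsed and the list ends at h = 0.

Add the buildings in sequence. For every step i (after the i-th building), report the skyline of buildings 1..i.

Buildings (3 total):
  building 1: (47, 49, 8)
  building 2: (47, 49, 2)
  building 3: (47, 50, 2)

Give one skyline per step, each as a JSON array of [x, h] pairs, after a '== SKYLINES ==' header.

== SKYLINES ==
[[47,8],[49,0]]
[[47,8],[49,0]]
[[47,8],[49,2],[50,0]]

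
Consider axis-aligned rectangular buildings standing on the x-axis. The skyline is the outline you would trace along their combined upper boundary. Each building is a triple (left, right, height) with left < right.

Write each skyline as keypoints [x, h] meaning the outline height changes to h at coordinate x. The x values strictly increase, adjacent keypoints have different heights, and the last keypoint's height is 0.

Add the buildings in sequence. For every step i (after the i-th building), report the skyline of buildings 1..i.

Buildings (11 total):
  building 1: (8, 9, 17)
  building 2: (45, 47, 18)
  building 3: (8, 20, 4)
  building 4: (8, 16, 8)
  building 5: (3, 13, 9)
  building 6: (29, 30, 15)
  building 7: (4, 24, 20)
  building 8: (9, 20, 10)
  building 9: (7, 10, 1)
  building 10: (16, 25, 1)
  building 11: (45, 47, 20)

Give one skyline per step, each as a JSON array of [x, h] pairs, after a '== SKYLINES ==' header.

== SKYLINES ==
[[8,17],[9,0]]
[[8,17],[9,0],[45,18],[47,0]]
[[8,17],[9,4],[20,0],[45,18],[47,0]]
[[8,17],[9,8],[16,4],[20,0],[45,18],[47,0]]
[[3,9],[8,17],[9,9],[13,8],[16,4],[20,0],[45,18],[47,0]]
[[3,9],[8,17],[9,9],[13,8],[16,4],[20,0],[29,15],[30,0],[45,18],[47,0]]
[[3,9],[4,20],[24,0],[29,15],[30,0],[45,18],[47,0]]
[[3,9],[4,20],[24,0],[29,15],[30,0],[45,18],[47,0]]
[[3,9],[4,20],[24,0],[29,15],[30,0],[45,18],[47,0]]
[[3,9],[4,20],[24,1],[25,0],[29,15],[30,0],[45,18],[47,0]]
[[3,9],[4,20],[24,1],[25,0],[29,15],[30,0],[45,20],[47,0]]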